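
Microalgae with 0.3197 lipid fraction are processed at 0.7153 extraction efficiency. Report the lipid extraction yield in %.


Y = lipid_content * extraction_eff * 100
= 0.3197 * 0.7153 * 100
= 22.8681%

22.8681%


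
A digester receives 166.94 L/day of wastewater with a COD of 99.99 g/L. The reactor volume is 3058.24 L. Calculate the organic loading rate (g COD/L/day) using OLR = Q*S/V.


OLR = Q * S / V
= 166.94 * 99.99 / 3058.24
= 5.4581 g/L/day

5.4581 g/L/day


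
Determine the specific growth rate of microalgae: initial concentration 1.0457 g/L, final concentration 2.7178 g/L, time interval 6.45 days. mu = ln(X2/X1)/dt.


mu = ln(X2/X1) / dt
= ln(2.7178/1.0457) / 6.45
= 0.1481 per day

0.1481 per day


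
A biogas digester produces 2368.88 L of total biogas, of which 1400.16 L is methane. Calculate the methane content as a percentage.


CH4% = V_CH4 / V_total * 100
= 1400.16 / 2368.88 * 100
= 59.1064%

59.1064%


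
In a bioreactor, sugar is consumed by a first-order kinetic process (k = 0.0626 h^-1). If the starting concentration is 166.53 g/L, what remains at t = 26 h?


S = S0 * exp(-k * t)
S = 166.53 * exp(-0.0626 * 26)
S = 32.7066 g/L

32.7066 g/L


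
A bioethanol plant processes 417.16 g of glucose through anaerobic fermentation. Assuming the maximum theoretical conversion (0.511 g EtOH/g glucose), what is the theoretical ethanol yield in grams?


Theoretical ethanol yield: m_EtOH = 0.511 * m_glucose
m_EtOH = 0.511 * 417.16 = 213.1688 g

213.1688 g


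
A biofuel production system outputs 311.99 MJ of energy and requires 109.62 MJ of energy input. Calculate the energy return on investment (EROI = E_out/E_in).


EROI = E_out / E_in
= 311.99 / 109.62
= 2.8461

2.8461


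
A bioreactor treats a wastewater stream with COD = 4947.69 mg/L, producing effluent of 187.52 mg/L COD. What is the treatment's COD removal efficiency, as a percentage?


eta = (COD_in - COD_out) / COD_in * 100
= (4947.69 - 187.52) / 4947.69 * 100
= 96.2099%

96.2099%


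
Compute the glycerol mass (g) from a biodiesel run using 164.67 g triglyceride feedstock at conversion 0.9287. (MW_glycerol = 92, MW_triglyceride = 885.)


glycerol = oil * conv * (92/885)
= 164.67 * 0.9287 * 92 / 885
= 15.8977 g

15.8977 g


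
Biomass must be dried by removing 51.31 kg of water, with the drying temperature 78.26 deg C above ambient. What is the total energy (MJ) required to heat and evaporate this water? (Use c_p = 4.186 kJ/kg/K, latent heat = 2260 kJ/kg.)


E = m_water * (4.186 * dT + 2260) / 1000
= 51.31 * (4.186 * 78.26 + 2260) / 1000
= 132.7696 MJ

132.7696 MJ


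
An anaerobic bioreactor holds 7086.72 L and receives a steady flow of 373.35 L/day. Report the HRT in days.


HRT = V / Q
= 7086.72 / 373.35
= 18.9814 days

18.9814 days


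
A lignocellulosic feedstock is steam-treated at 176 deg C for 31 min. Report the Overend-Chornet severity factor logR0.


logR0 = log10(t * exp((T - 100) / 14.75))
= log10(31 * exp((176 - 100) / 14.75))
= 3.7291

3.7291


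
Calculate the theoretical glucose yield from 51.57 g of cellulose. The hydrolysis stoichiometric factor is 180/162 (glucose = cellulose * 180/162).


glucose = cellulose * 180/162
= 51.57 * 180/162
= 57.3000 g

57.3000 g


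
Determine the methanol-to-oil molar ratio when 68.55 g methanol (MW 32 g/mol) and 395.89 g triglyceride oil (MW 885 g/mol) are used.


Molar ratio = n_MeOH / n_oil = (MeOH/32) / (oil/885) = (MeOH * 885) / (32 * oil)
= (68.55 * 885) / (32 * 395.89)
= 4.7888

4.7888


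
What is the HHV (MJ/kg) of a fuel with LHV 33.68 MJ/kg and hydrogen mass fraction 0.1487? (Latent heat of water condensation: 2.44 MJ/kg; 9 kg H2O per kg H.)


HHV = LHV + H_frac * 9 * 2.44
= 33.68 + 0.1487 * 9 * 2.44
= 36.9455 MJ/kg

36.9455 MJ/kg


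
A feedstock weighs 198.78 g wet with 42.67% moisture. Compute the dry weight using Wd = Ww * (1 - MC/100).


Wd = Ww * (1 - MC/100)
= 198.78 * (1 - 42.67/100)
= 113.9606 g

113.9606 g


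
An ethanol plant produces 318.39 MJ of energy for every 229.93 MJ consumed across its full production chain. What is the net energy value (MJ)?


NEV = E_out - E_in
= 318.39 - 229.93
= 88.4600 MJ

88.4600 MJ


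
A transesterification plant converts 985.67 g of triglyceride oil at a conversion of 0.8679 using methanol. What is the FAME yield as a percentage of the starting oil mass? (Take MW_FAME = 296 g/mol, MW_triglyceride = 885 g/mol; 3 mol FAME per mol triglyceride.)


m_FAME = oil * conv * (3 * 296 / 885) = oil * conv * (888/885)
= 985.67 * 0.8679 * 888 / 885
= 858.3629 g
Y = m_FAME / oil * 100 = conv * (888/885) * 100
= 0.8679 * 888 / 885 * 100
= 87.08%

87.08%


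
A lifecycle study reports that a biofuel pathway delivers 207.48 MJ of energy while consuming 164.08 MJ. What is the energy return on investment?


EROI = E_out / E_in
= 207.48 / 164.08
= 1.2645

1.2645


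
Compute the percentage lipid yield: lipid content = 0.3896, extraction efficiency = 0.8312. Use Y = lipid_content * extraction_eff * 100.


Y = lipid_content * extraction_eff * 100
= 0.3896 * 0.8312 * 100
= 32.3836%

32.3836%


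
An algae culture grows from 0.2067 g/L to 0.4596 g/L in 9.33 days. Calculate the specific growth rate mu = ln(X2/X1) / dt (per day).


mu = ln(X2/X1) / dt
= ln(0.4596/0.2067) / 9.33
= 0.0856 per day

0.0856 per day


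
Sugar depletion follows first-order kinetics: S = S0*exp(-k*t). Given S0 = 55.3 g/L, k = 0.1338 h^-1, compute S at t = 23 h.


S = S0 * exp(-k * t)
S = 55.3 * exp(-0.1338 * 23)
S = 2.5482 g/L

2.5482 g/L


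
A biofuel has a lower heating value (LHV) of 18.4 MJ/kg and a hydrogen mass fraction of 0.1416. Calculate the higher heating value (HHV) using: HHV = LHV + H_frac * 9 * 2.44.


HHV = LHV + H_frac * 9 * 2.44
= 18.4 + 0.1416 * 9 * 2.44
= 21.5095 MJ/kg

21.5095 MJ/kg


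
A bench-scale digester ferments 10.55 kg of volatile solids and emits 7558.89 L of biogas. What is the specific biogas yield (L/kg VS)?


Y = V / VS
= 7558.89 / 10.55
= 716.4825 L/kg VS

716.4825 L/kg VS


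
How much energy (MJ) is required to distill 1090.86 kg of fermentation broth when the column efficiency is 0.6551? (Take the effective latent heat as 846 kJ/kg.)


E = m * 846 / (eta * 1000)
= 1090.86 * 846 / (0.6551 * 1000)
= 1408.7430 MJ

1408.7430 MJ


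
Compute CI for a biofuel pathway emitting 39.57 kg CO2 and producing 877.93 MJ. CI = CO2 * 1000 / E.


CI = CO2 * 1000 / E
= 39.57 * 1000 / 877.93
= 45.0719 g CO2/MJ

45.0719 g CO2/MJ


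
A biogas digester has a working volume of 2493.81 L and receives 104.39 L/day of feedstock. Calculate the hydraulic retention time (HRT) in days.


HRT = V / Q
= 2493.81 / 104.39
= 23.8894 days

23.8894 days


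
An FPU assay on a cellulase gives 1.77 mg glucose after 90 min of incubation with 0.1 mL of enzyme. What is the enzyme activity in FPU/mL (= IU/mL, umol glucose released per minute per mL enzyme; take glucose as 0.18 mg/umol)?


Activity = glucose_mg / (0.18 mg/umol * V_mL * t_min)
= 1.77 / (0.18 * 0.1 * 90)
= 1.0926 FPU/mL

1.0926 FPU/mL


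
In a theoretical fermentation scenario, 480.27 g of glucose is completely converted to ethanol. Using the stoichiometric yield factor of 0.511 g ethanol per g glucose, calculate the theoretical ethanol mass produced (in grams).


Theoretical ethanol yield: m_EtOH = 0.511 * m_glucose
m_EtOH = 0.511 * 480.27 = 245.4180 g

245.4180 g


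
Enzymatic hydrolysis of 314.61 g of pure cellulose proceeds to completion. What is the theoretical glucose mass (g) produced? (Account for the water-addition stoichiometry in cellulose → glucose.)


glucose = cellulose * 180/162
= 314.61 * 180/162
= 349.5667 g

349.5667 g


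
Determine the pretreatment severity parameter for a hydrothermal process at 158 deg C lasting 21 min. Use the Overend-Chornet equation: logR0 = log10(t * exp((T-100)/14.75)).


logR0 = log10(t * exp((T - 100) / 14.75))
= log10(21 * exp((158 - 100) / 14.75))
= 3.0300

3.0300


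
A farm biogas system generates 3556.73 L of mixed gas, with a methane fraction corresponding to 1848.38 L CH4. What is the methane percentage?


CH4% = V_CH4 / V_total * 100
= 1848.38 / 3556.73 * 100
= 51.9685%

51.9685%


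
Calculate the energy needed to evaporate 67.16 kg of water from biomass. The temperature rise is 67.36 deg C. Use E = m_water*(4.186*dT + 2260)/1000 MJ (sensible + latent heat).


E = m_water * (4.186 * dT + 2260) / 1000
= 67.16 * (4.186 * 67.36 + 2260) / 1000
= 170.7186 MJ

170.7186 MJ


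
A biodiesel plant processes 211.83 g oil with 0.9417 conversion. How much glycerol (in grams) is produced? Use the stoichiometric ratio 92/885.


glycerol = oil * conv * (92/885)
= 211.83 * 0.9417 * 92 / 885
= 20.7369 g

20.7369 g


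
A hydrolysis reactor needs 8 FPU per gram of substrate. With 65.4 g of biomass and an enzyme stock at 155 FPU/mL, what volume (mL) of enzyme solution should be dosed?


V = dosage * m_sub / activity
V = 8 * 65.4 / 155
V = 3.3755 mL

3.3755 mL


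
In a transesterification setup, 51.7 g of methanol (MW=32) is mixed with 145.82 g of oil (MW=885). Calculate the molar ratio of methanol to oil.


Molar ratio = n_MeOH / n_oil = (MeOH/32) / (oil/885) = (MeOH * 885) / (32 * oil)
= (51.7 * 885) / (32 * 145.82)
= 9.8054

9.8054


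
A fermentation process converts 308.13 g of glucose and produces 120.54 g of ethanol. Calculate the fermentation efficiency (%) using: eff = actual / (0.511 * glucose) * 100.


Fermentation efficiency = (actual / (0.511 * glucose)) * 100
= (120.54 / (0.511 * 308.13)) * 100
= 76.5555%

76.5555%


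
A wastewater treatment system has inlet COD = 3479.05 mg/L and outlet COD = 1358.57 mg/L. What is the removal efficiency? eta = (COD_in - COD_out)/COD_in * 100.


eta = (COD_in - COD_out) / COD_in * 100
= (3479.05 - 1358.57) / 3479.05 * 100
= 60.9500%

60.9500%


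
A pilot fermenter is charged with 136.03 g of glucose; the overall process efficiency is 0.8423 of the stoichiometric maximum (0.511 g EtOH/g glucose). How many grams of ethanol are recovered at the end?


Actual ethanol: m = 0.511 * 136.03 * 0.8423
m = 58.5494 g

58.5494 g


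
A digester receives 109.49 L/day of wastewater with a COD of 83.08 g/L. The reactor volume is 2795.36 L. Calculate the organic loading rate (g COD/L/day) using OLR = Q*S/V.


OLR = Q * S / V
= 109.49 * 83.08 / 2795.36
= 3.2541 g/L/day

3.2541 g/L/day


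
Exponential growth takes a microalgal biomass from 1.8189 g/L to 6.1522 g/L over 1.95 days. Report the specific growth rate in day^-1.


mu = ln(X2/X1) / dt
= ln(6.1522/1.8189) / 1.95
= 0.6249 per day

0.6249 per day


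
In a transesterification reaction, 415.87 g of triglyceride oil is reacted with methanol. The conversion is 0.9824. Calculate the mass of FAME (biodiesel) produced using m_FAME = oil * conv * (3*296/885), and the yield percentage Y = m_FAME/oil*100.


m_FAME = oil * conv * (3 * 296 / 885) = oil * conv * (888/885)
= 415.87 * 0.9824 * 888 / 885
= 409.9356 g
Y = m_FAME / oil * 100 = conv * (888/885) * 100
= 0.9824 * 888 / 885 * 100
= 98.57%

409.9356 g FAME; Y = 98.57%


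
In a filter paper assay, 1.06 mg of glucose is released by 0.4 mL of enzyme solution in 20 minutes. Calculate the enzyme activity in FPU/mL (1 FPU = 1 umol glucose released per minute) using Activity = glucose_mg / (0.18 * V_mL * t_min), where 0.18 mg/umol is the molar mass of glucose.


Activity = glucose_mg / (0.18 mg/umol * V_mL * t_min)
= 1.06 / (0.18 * 0.4 * 20)
= 0.7361 FPU/mL

0.7361 FPU/mL


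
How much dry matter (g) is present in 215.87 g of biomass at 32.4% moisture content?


Wd = Ww * (1 - MC/100)
= 215.87 * (1 - 32.4/100)
= 145.9281 g

145.9281 g


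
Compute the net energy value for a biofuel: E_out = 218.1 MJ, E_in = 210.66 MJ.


NEV = E_out - E_in
= 218.1 - 210.66
= 7.4400 MJ

7.4400 MJ


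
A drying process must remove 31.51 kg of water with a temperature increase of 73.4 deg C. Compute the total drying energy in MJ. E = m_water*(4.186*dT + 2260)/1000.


E = m_water * (4.186 * dT + 2260) / 1000
= 31.51 * (4.186 * 73.4 + 2260) / 1000
= 80.8941 MJ

80.8941 MJ


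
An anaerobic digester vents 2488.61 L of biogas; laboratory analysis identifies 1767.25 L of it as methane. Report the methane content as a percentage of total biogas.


CH4% = V_CH4 / V_total * 100
= 1767.25 / 2488.61 * 100
= 71.0135%

71.0135%


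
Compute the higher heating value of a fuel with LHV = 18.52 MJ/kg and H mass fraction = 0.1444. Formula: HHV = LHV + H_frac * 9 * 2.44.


HHV = LHV + H_frac * 9 * 2.44
= 18.52 + 0.1444 * 9 * 2.44
= 21.6910 MJ/kg

21.6910 MJ/kg


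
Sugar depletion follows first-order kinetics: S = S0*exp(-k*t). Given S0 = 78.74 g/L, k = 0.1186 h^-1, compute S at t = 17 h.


S = S0 * exp(-k * t)
S = 78.74 * exp(-0.1186 * 17)
S = 10.4851 g/L

10.4851 g/L


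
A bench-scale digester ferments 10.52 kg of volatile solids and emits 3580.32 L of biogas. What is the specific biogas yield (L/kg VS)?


Y = V / VS
= 3580.32 / 10.52
= 340.3346 L/kg VS

340.3346 L/kg VS


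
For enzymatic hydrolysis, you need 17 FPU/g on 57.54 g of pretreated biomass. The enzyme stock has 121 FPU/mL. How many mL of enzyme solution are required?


V = dosage * m_sub / activity
V = 17 * 57.54 / 121
V = 8.0841 mL

8.0841 mL


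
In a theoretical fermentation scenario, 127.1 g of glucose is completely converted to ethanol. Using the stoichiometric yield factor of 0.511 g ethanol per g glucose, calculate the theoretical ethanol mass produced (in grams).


Theoretical ethanol yield: m_EtOH = 0.511 * m_glucose
m_EtOH = 0.511 * 127.1 = 64.9481 g

64.9481 g


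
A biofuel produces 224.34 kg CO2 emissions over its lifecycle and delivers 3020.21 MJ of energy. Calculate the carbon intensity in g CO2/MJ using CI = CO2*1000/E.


CI = CO2 * 1000 / E
= 224.34 * 1000 / 3020.21
= 74.2796 g CO2/MJ

74.2796 g CO2/MJ


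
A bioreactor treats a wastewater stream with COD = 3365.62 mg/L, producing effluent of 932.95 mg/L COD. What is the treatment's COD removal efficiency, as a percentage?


eta = (COD_in - COD_out) / COD_in * 100
= (3365.62 - 932.95) / 3365.62 * 100
= 72.2800%

72.2800%


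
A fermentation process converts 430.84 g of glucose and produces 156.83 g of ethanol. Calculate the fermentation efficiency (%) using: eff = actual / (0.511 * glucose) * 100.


Fermentation efficiency = (actual / (0.511 * glucose)) * 100
= (156.83 / (0.511 * 430.84)) * 100
= 71.2348%

71.2348%


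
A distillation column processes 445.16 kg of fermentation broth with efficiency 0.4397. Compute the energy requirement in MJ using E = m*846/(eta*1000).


E = m * 846 / (eta * 1000)
= 445.16 * 846 / (0.4397 * 1000)
= 856.5053 MJ

856.5053 MJ


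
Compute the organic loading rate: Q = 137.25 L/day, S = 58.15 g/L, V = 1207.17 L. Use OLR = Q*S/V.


OLR = Q * S / V
= 137.25 * 58.15 / 1207.17
= 6.6114 g/L/day

6.6114 g/L/day


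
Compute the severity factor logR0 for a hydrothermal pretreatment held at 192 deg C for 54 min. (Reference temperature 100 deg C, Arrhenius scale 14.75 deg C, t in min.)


logR0 = log10(t * exp((T - 100) / 14.75))
= log10(54 * exp((192 - 100) / 14.75))
= 4.4412

4.4412


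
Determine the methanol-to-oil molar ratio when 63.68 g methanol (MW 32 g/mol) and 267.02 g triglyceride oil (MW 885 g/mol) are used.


Molar ratio = n_MeOH / n_oil = (MeOH/32) / (oil/885) = (MeOH * 885) / (32 * oil)
= (63.68 * 885) / (32 * 267.02)
= 6.5956

6.5956


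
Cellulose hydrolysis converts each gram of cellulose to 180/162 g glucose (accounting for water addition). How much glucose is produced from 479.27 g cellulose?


glucose = cellulose * 180/162
= 479.27 * 180/162
= 532.5222 g

532.5222 g


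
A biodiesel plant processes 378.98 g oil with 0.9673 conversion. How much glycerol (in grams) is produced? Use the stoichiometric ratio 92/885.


glycerol = oil * conv * (92/885)
= 378.98 * 0.9673 * 92 / 885
= 38.1085 g

38.1085 g


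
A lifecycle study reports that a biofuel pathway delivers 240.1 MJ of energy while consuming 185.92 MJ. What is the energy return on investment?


EROI = E_out / E_in
= 240.1 / 185.92
= 1.2914

1.2914


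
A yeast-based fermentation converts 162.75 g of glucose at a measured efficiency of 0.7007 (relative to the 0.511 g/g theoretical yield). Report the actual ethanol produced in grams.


Actual ethanol: m = 0.511 * 162.75 * 0.7007
m = 58.2739 g

58.2739 g


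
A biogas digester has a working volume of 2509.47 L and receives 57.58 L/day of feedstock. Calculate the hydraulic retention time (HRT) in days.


HRT = V / Q
= 2509.47 / 57.58
= 43.5823 days

43.5823 days


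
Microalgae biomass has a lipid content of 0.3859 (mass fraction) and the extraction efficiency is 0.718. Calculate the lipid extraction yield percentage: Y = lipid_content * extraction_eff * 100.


Y = lipid_content * extraction_eff * 100
= 0.3859 * 0.718 * 100
= 27.7076%

27.7076%


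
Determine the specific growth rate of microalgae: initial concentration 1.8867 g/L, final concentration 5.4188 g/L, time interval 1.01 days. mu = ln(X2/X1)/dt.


mu = ln(X2/X1) / dt
= ln(5.4188/1.8867) / 1.01
= 1.0446 per day

1.0446 per day


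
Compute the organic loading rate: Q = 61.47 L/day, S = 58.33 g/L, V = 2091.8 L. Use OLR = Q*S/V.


OLR = Q * S / V
= 61.47 * 58.33 / 2091.8
= 1.7141 g/L/day

1.7141 g/L/day


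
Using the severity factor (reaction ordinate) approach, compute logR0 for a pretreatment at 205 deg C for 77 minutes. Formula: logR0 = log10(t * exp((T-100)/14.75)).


logR0 = log10(t * exp((T - 100) / 14.75))
= log10(77 * exp((205 - 100) / 14.75))
= 4.9781

4.9781


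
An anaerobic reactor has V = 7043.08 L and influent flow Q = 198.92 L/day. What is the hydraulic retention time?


HRT = V / Q
= 7043.08 / 198.92
= 35.4066 days

35.4066 days


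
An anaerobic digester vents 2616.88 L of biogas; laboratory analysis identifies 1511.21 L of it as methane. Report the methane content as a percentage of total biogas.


CH4% = V_CH4 / V_total * 100
= 1511.21 / 2616.88 * 100
= 57.7485%

57.7485%


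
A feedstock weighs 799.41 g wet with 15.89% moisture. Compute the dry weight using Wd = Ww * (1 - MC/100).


Wd = Ww * (1 - MC/100)
= 799.41 * (1 - 15.89/100)
= 672.3838 g

672.3838 g


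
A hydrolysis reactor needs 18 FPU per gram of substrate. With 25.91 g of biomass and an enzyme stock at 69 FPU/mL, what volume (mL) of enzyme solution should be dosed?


V = dosage * m_sub / activity
V = 18 * 25.91 / 69
V = 6.7591 mL

6.7591 mL


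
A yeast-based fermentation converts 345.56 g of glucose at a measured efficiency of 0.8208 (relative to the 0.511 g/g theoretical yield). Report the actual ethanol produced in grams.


Actual ethanol: m = 0.511 * 345.56 * 0.8208
m = 144.9378 g

144.9378 g


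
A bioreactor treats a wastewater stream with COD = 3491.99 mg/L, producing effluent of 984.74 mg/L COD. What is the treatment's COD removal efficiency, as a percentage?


eta = (COD_in - COD_out) / COD_in * 100
= (3491.99 - 984.74) / 3491.99 * 100
= 71.8000%

71.8000%


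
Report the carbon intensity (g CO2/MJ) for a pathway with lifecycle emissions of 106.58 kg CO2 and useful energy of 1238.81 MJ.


CI = CO2 * 1000 / E
= 106.58 * 1000 / 1238.81
= 86.0342 g CO2/MJ

86.0342 g CO2/MJ


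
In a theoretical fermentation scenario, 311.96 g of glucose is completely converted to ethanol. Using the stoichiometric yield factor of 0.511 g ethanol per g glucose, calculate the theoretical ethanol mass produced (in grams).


Theoretical ethanol yield: m_EtOH = 0.511 * m_glucose
m_EtOH = 0.511 * 311.96 = 159.4116 g

159.4116 g


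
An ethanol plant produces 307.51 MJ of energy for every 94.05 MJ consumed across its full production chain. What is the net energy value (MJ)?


NEV = E_out - E_in
= 307.51 - 94.05
= 213.4600 MJ

213.4600 MJ


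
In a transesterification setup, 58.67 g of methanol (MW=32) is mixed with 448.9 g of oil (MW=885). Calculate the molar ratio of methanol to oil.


Molar ratio = n_MeOH / n_oil = (MeOH/32) / (oil/885) = (MeOH * 885) / (32 * oil)
= (58.67 * 885) / (32 * 448.9)
= 3.6146

3.6146


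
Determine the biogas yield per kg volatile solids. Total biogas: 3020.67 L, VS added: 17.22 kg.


Y = V / VS
= 3020.67 / 17.22
= 175.4164 L/kg VS

175.4164 L/kg VS


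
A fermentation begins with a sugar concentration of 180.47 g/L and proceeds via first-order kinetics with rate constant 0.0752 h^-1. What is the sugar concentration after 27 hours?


S = S0 * exp(-k * t)
S = 180.47 * exp(-0.0752 * 27)
S = 23.6926 g/L

23.6926 g/L


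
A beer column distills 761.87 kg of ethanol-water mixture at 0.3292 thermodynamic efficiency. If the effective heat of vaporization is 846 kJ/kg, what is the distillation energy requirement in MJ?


E = m * 846 / (eta * 1000)
= 761.87 * 846 / (0.3292 * 1000)
= 1957.9041 MJ

1957.9041 MJ


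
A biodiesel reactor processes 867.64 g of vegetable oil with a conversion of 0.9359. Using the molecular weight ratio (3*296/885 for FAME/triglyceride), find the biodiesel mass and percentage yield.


m_FAME = oil * conv * (3 * 296 / 885) = oil * conv * (888/885)
= 867.64 * 0.9359 * 888 / 885
= 814.7769 g
Y = m_FAME / oil * 100 = conv * (888/885) * 100
= 0.9359 * 888 / 885 * 100
= 93.91%

814.7769 g FAME; Y = 93.91%


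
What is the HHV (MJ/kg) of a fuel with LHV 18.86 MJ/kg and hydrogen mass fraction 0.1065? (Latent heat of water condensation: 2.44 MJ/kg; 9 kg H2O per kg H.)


HHV = LHV + H_frac * 9 * 2.44
= 18.86 + 0.1065 * 9 * 2.44
= 21.1987 MJ/kg

21.1987 MJ/kg


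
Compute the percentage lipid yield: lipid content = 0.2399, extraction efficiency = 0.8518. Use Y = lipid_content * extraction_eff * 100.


Y = lipid_content * extraction_eff * 100
= 0.2399 * 0.8518 * 100
= 20.4347%

20.4347%


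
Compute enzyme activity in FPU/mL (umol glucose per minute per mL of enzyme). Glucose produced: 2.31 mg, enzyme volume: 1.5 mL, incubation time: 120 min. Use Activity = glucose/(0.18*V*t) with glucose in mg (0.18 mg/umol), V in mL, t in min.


Activity = glucose_mg / (0.18 mg/umol * V_mL * t_min)
= 2.31 / (0.18 * 1.5 * 120)
= 0.0713 FPU/mL

0.0713 FPU/mL


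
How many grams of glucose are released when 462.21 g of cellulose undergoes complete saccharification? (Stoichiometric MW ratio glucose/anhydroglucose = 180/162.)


glucose = cellulose * 180/162
= 462.21 * 180/162
= 513.5667 g

513.5667 g


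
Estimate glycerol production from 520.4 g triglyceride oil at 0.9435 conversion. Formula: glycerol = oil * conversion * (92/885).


glycerol = oil * conv * (92/885)
= 520.4 * 0.9435 * 92 / 885
= 51.0415 g

51.0415 g


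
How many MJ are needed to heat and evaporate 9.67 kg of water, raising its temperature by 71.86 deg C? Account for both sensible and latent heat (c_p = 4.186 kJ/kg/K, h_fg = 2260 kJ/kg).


E = m_water * (4.186 * dT + 2260) / 1000
= 9.67 * (4.186 * 71.86 + 2260) / 1000
= 24.7630 MJ

24.7630 MJ


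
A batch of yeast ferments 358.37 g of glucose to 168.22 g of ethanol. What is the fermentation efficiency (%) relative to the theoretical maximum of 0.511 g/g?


Fermentation efficiency = (actual / (0.511 * glucose)) * 100
= (168.22 / (0.511 * 358.37)) * 100
= 91.8597%

91.8597%


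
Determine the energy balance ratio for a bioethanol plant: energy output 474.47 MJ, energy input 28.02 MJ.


EROI = E_out / E_in
= 474.47 / 28.02
= 16.9333

16.9333


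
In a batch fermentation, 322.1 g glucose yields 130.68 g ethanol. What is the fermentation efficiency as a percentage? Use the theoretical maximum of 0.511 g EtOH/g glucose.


Fermentation efficiency = (actual / (0.511 * glucose)) * 100
= (130.68 / (0.511 * 322.1)) * 100
= 79.3958%

79.3958%


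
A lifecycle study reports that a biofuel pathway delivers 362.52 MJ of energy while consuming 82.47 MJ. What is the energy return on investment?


EROI = E_out / E_in
= 362.52 / 82.47
= 4.3958

4.3958


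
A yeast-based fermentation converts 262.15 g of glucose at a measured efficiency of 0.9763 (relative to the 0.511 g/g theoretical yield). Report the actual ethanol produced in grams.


Actual ethanol: m = 0.511 * 262.15 * 0.9763
m = 130.7838 g

130.7838 g


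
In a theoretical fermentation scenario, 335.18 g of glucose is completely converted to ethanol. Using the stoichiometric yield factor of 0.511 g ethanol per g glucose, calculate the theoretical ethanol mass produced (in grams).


Theoretical ethanol yield: m_EtOH = 0.511 * m_glucose
m_EtOH = 0.511 * 335.18 = 171.2770 g

171.2770 g


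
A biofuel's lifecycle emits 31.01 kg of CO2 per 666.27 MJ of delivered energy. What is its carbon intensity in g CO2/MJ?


CI = CO2 * 1000 / E
= 31.01 * 1000 / 666.27
= 46.5427 g CO2/MJ

46.5427 g CO2/MJ


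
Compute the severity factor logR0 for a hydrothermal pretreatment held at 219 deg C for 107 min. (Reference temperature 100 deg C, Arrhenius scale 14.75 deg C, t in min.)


logR0 = log10(t * exp((T - 100) / 14.75))
= log10(107 * exp((219 - 100) / 14.75))
= 5.5332

5.5332


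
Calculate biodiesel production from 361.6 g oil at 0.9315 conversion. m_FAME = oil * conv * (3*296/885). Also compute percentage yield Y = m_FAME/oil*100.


m_FAME = oil * conv * (3 * 296 / 885) = oil * conv * (888/885)
= 361.6 * 0.9315 * 888 / 885
= 337.9722 g
Y = m_FAME / oil * 100 = conv * (888/885) * 100
= 0.9315 * 888 / 885 * 100
= 93.47%

337.9722 g FAME; Y = 93.47%


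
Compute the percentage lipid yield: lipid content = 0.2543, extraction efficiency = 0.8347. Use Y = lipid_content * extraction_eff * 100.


Y = lipid_content * extraction_eff * 100
= 0.2543 * 0.8347 * 100
= 21.2264%

21.2264%


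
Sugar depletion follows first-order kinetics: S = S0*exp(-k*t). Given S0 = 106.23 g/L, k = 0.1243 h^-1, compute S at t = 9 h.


S = S0 * exp(-k * t)
S = 106.23 * exp(-0.1243 * 9)
S = 34.7058 g/L

34.7058 g/L


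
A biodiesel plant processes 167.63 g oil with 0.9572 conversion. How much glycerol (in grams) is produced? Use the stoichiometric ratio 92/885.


glycerol = oil * conv * (92/885)
= 167.63 * 0.9572 * 92 / 885
= 16.6801 g

16.6801 g


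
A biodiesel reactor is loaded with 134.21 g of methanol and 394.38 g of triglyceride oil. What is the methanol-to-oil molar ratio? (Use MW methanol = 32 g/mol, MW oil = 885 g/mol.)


Molar ratio = n_MeOH / n_oil = (MeOH/32) / (oil/885) = (MeOH * 885) / (32 * oil)
= (134.21 * 885) / (32 * 394.38)
= 9.4116

9.4116


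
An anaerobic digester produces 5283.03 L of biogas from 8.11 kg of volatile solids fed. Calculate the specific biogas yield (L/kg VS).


Y = V / VS
= 5283.03 / 8.11
= 651.4217 L/kg VS

651.4217 L/kg VS


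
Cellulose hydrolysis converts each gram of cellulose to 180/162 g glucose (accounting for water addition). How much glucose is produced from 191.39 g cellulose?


glucose = cellulose * 180/162
= 191.39 * 180/162
= 212.6556 g

212.6556 g


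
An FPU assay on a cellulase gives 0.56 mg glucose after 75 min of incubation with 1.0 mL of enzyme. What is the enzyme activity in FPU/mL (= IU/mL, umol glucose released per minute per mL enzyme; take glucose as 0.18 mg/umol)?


Activity = glucose_mg / (0.18 mg/umol * V_mL * t_min)
= 0.56 / (0.18 * 1.0 * 75)
= 0.0415 FPU/mL

0.0415 FPU/mL


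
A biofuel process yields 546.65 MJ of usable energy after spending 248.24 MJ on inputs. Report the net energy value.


NEV = E_out - E_in
= 546.65 - 248.24
= 298.4100 MJ

298.4100 MJ


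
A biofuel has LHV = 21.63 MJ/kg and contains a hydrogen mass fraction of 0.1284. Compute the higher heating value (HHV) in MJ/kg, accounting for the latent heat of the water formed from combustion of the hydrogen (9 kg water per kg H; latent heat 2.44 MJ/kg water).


HHV = LHV + H_frac * 9 * 2.44
= 21.63 + 0.1284 * 9 * 2.44
= 24.4497 MJ/kg

24.4497 MJ/kg


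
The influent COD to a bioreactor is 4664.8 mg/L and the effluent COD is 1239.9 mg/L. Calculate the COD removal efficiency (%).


eta = (COD_in - COD_out) / COD_in * 100
= (4664.8 - 1239.9) / 4664.8 * 100
= 73.4201%

73.4201%


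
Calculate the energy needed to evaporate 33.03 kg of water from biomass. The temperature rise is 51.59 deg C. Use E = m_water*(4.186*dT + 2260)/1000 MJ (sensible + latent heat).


E = m_water * (4.186 * dT + 2260) / 1000
= 33.03 * (4.186 * 51.59 + 2260) / 1000
= 81.7808 MJ

81.7808 MJ


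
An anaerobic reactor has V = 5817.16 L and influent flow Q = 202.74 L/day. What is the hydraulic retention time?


HRT = V / Q
= 5817.16 / 202.74
= 28.6927 days

28.6927 days


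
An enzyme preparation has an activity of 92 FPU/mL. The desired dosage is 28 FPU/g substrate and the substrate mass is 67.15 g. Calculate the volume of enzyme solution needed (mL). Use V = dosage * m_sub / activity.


V = dosage * m_sub / activity
V = 28 * 67.15 / 92
V = 20.4370 mL

20.4370 mL


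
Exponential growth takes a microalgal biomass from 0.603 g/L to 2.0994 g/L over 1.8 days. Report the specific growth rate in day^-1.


mu = ln(X2/X1) / dt
= ln(2.0994/0.603) / 1.8
= 0.6930 per day

0.6930 per day


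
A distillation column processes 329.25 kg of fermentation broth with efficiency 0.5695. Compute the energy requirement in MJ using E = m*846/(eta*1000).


E = m * 846 / (eta * 1000)
= 329.25 * 846 / (0.5695 * 1000)
= 489.1054 MJ

489.1054 MJ


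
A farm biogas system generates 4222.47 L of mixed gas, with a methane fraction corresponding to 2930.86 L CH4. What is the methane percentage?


CH4% = V_CH4 / V_total * 100
= 2930.86 / 4222.47 * 100
= 69.4110%

69.4110%


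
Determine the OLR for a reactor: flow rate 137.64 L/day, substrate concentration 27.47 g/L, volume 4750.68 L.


OLR = Q * S / V
= 137.64 * 27.47 / 4750.68
= 0.7959 g/L/day

0.7959 g/L/day


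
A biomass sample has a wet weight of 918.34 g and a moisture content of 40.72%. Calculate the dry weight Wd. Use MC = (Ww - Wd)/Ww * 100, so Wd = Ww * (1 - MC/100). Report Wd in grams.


Wd = Ww * (1 - MC/100)
= 918.34 * (1 - 40.72/100)
= 544.3920 g

544.3920 g


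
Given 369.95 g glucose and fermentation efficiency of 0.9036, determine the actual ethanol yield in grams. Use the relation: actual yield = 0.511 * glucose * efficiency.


Actual ethanol: m = 0.511 * 369.95 * 0.9036
m = 170.8206 g

170.8206 g


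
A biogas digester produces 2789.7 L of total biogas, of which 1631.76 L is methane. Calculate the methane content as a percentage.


CH4% = V_CH4 / V_total * 100
= 1631.76 / 2789.7 * 100
= 58.4923%

58.4923%


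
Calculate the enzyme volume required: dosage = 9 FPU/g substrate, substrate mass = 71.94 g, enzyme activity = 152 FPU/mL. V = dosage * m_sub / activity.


V = dosage * m_sub / activity
V = 9 * 71.94 / 152
V = 4.2596 mL

4.2596 mL


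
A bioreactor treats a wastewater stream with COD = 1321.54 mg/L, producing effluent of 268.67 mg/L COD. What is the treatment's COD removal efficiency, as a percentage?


eta = (COD_in - COD_out) / COD_in * 100
= (1321.54 - 268.67) / 1321.54 * 100
= 79.6699%

79.6699%


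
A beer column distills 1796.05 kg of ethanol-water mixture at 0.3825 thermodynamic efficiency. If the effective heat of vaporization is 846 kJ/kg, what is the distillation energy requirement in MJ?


E = m * 846 / (eta * 1000)
= 1796.05 * 846 / (0.3825 * 1000)
= 3972.4400 MJ

3972.4400 MJ


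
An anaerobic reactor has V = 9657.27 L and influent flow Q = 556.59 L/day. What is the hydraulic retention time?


HRT = V / Q
= 9657.27 / 556.59
= 17.3508 days

17.3508 days


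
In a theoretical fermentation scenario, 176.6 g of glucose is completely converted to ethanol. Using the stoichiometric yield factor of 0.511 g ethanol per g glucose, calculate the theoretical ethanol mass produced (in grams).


Theoretical ethanol yield: m_EtOH = 0.511 * m_glucose
m_EtOH = 0.511 * 176.6 = 90.2426 g

90.2426 g


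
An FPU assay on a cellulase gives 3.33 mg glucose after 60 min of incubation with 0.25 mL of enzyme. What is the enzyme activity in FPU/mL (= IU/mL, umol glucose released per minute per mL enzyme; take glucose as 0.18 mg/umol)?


Activity = glucose_mg / (0.18 mg/umol * V_mL * t_min)
= 3.33 / (0.18 * 0.25 * 60)
= 1.2333 FPU/mL

1.2333 FPU/mL


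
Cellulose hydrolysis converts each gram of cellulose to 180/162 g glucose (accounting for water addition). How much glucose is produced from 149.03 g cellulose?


glucose = cellulose * 180/162
= 149.03 * 180/162
= 165.5889 g

165.5889 g


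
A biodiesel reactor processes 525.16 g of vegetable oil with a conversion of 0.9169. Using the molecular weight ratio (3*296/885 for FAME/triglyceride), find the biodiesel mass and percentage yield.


m_FAME = oil * conv * (3 * 296 / 885) = oil * conv * (888/885)
= 525.16 * 0.9169 * 888 / 885
= 483.1515 g
Y = m_FAME / oil * 100 = conv * (888/885) * 100
= 0.9169 * 888 / 885 * 100
= 92.00%

483.1515 g FAME; Y = 92.00%


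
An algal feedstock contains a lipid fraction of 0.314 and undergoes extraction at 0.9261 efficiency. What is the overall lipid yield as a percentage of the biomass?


Y = lipid_content * extraction_eff * 100
= 0.314 * 0.9261 * 100
= 29.0795%

29.0795%


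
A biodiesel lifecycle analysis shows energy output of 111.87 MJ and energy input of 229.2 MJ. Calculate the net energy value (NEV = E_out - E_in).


NEV = E_out - E_in
= 111.87 - 229.2
= -117.3300 MJ

-117.3300 MJ


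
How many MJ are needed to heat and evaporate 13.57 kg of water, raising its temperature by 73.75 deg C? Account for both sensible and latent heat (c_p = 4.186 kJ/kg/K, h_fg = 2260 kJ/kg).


E = m_water * (4.186 * dT + 2260) / 1000
= 13.57 * (4.186 * 73.75 + 2260) / 1000
= 34.8575 MJ

34.8575 MJ


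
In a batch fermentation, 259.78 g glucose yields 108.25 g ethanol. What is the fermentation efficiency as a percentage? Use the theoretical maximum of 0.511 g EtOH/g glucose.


Fermentation efficiency = (actual / (0.511 * glucose)) * 100
= (108.25 / (0.511 * 259.78)) * 100
= 81.5457%

81.5457%


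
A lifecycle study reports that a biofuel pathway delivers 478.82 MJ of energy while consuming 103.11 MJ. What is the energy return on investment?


EROI = E_out / E_in
= 478.82 / 103.11
= 4.6438

4.6438


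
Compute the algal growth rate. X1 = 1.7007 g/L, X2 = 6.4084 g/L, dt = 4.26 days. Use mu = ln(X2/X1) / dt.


mu = ln(X2/X1) / dt
= ln(6.4084/1.7007) / 4.26
= 0.3114 per day

0.3114 per day


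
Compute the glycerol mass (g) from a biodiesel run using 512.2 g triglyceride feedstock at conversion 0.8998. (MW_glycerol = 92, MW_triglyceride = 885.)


glycerol = oil * conv * (92/885)
= 512.2 * 0.8998 * 92 / 885
= 47.9104 g

47.9104 g


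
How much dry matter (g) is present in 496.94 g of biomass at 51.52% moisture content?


Wd = Ww * (1 - MC/100)
= 496.94 * (1 - 51.52/100)
= 240.9165 g

240.9165 g


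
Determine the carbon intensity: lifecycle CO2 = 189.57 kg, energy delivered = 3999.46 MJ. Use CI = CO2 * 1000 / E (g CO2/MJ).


CI = CO2 * 1000 / E
= 189.57 * 1000 / 3999.46
= 47.3989 g CO2/MJ

47.3989 g CO2/MJ


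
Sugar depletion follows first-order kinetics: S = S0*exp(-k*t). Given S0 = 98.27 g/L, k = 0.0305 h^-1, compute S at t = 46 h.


S = S0 * exp(-k * t)
S = 98.27 * exp(-0.0305 * 46)
S = 24.1605 g/L

24.1605 g/L


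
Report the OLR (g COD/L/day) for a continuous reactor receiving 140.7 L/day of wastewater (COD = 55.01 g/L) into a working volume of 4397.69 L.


OLR = Q * S / V
= 140.7 * 55.01 / 4397.69
= 1.7600 g/L/day

1.7600 g/L/day


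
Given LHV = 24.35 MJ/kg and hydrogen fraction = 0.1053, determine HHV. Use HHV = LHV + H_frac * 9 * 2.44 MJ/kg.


HHV = LHV + H_frac * 9 * 2.44
= 24.35 + 0.1053 * 9 * 2.44
= 26.6624 MJ/kg

26.6624 MJ/kg


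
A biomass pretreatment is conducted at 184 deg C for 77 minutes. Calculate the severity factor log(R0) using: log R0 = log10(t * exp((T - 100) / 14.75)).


logR0 = log10(t * exp((T - 100) / 14.75))
= log10(77 * exp((184 - 100) / 14.75))
= 4.3598

4.3598


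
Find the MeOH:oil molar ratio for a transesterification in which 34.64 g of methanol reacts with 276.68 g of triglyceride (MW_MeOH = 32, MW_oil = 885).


Molar ratio = n_MeOH / n_oil = (MeOH/32) / (oil/885) = (MeOH * 885) / (32 * oil)
= (34.64 * 885) / (32 * 276.68)
= 3.4625

3.4625


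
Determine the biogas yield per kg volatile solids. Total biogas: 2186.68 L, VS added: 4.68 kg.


Y = V / VS
= 2186.68 / 4.68
= 467.2393 L/kg VS

467.2393 L/kg VS


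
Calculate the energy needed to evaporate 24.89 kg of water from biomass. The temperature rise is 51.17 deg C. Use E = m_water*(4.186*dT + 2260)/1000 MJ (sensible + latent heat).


E = m_water * (4.186 * dT + 2260) / 1000
= 24.89 * (4.186 * 51.17 + 2260) / 1000
= 61.5828 MJ

61.5828 MJ


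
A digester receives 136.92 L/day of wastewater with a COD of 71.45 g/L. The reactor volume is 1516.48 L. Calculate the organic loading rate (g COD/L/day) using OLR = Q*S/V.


OLR = Q * S / V
= 136.92 * 71.45 / 1516.48
= 6.4511 g/L/day

6.4511 g/L/day


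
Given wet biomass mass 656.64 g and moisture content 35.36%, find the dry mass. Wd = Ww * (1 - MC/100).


Wd = Ww * (1 - MC/100)
= 656.64 * (1 - 35.36/100)
= 424.4521 g

424.4521 g


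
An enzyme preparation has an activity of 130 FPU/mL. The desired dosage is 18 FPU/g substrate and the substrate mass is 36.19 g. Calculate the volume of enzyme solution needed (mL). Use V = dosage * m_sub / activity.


V = dosage * m_sub / activity
V = 18 * 36.19 / 130
V = 5.0109 mL

5.0109 mL


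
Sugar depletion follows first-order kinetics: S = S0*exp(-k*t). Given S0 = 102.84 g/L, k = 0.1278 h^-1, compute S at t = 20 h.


S = S0 * exp(-k * t)
S = 102.84 * exp(-0.1278 * 20)
S = 7.9819 g/L

7.9819 g/L


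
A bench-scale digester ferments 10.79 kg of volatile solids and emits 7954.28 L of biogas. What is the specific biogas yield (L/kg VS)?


Y = V / VS
= 7954.28 / 10.79
= 737.1900 L/kg VS

737.1900 L/kg VS


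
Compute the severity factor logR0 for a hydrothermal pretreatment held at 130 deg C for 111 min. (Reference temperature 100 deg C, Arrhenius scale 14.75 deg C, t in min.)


logR0 = log10(t * exp((T - 100) / 14.75))
= log10(111 * exp((130 - 100) / 14.75))
= 2.9286

2.9286


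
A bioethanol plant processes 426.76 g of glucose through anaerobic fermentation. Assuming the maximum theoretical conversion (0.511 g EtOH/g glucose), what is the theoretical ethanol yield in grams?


Theoretical ethanol yield: m_EtOH = 0.511 * m_glucose
m_EtOH = 0.511 * 426.76 = 218.0744 g

218.0744 g


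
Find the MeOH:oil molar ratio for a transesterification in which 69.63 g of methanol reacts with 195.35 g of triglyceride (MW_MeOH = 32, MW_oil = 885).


Molar ratio = n_MeOH / n_oil = (MeOH/32) / (oil/885) = (MeOH * 885) / (32 * oil)
= (69.63 * 885) / (32 * 195.35)
= 9.8577

9.8577


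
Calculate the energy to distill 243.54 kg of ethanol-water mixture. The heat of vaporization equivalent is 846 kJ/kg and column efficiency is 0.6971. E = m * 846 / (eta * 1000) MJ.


E = m * 846 / (eta * 1000)
= 243.54 * 846 / (0.6971 * 1000)
= 295.5599 MJ

295.5599 MJ


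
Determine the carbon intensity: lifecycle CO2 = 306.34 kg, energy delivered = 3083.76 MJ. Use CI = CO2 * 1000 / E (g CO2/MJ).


CI = CO2 * 1000 / E
= 306.34 * 1000 / 3083.76
= 99.3398 g CO2/MJ

99.3398 g CO2/MJ


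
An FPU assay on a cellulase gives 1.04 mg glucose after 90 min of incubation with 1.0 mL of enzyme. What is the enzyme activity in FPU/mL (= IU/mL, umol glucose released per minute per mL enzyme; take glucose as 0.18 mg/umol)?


Activity = glucose_mg / (0.18 mg/umol * V_mL * t_min)
= 1.04 / (0.18 * 1.0 * 90)
= 0.0642 FPU/mL

0.0642 FPU/mL


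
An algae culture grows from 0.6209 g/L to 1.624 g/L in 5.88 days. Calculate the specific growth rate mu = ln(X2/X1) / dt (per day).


mu = ln(X2/X1) / dt
= ln(1.624/0.6209) / 5.88
= 0.1635 per day

0.1635 per day
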